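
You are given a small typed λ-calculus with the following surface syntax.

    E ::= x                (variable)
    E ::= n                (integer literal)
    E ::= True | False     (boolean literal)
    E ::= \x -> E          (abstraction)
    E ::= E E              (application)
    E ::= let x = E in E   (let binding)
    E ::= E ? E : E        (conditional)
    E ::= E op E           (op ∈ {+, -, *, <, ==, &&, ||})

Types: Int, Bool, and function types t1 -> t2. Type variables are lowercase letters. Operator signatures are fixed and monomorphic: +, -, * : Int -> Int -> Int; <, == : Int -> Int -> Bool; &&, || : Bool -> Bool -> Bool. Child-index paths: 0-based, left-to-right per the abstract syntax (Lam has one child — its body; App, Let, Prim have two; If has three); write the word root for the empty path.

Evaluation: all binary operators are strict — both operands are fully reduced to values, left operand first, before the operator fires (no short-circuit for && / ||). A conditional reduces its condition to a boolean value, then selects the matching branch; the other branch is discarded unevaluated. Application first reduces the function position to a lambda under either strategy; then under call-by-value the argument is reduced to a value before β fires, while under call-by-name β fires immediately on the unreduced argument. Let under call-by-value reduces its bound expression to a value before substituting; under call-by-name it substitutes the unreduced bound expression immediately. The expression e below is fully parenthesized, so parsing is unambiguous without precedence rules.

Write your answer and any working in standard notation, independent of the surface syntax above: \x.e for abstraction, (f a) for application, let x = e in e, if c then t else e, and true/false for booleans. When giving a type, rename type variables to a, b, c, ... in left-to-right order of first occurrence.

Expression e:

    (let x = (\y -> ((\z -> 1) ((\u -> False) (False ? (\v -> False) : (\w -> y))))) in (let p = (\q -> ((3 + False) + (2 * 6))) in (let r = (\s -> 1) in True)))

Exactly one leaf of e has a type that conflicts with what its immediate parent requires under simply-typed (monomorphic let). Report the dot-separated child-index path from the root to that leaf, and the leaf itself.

Answer: 1.0.0.0.1 : false

Working:
\z._ : b -> Int
\u._ : c -> Bool
  unify Bool ~ Bool
\v._ : d -> Bool
y : a
\w._ : e -> a
  unify d -> Bool ~ e -> a
  unify d ~ e
  unify Bool ~ a
  unify c -> Bool ~ (e -> Bool) -> f
  unify c ~ e -> Bool
  unify Bool ~ f
_ _ : Bool
  unify b -> Int ~ Bool -> g
  unify b ~ Bool
  unify Int ~ g
_ _ : Int
\y._ : Bool -> Int
let x : Bool -> Int
  unify Int ~ Int
  unify Bool ~ Int
  FAIL: mismatch Bool ~ Int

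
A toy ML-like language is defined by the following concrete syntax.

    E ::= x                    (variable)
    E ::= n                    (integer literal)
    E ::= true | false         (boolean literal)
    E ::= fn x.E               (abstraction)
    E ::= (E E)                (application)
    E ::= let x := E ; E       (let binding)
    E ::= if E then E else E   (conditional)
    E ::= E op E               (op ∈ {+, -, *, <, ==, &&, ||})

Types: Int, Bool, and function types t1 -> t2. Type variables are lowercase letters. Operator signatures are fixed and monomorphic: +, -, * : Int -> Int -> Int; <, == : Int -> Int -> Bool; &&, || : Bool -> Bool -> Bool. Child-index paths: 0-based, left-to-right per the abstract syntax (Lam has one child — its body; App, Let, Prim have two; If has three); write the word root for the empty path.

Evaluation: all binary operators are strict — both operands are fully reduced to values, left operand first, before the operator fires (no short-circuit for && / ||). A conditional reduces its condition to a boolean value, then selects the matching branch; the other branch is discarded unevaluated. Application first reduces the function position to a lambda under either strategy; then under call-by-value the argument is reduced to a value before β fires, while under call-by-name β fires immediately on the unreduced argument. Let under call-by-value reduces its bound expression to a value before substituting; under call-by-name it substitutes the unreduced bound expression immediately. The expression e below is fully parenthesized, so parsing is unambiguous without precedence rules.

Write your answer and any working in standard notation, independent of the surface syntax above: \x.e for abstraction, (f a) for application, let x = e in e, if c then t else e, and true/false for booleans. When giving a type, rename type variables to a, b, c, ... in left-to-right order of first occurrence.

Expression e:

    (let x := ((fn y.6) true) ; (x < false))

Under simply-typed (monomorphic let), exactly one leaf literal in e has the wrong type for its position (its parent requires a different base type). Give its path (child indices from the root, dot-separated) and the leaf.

Answer: 1.1 : false

Derivation:
\y._ : a -> Int
  unify a -> Int ~ Bool -> b
  unify a ~ Bool
  unify Int ~ b
_ _ : Int
let x : Int
x : Int
  unify Int ~ Int
  unify Bool ~ Int
  FAIL: mismatch Bool ~ Int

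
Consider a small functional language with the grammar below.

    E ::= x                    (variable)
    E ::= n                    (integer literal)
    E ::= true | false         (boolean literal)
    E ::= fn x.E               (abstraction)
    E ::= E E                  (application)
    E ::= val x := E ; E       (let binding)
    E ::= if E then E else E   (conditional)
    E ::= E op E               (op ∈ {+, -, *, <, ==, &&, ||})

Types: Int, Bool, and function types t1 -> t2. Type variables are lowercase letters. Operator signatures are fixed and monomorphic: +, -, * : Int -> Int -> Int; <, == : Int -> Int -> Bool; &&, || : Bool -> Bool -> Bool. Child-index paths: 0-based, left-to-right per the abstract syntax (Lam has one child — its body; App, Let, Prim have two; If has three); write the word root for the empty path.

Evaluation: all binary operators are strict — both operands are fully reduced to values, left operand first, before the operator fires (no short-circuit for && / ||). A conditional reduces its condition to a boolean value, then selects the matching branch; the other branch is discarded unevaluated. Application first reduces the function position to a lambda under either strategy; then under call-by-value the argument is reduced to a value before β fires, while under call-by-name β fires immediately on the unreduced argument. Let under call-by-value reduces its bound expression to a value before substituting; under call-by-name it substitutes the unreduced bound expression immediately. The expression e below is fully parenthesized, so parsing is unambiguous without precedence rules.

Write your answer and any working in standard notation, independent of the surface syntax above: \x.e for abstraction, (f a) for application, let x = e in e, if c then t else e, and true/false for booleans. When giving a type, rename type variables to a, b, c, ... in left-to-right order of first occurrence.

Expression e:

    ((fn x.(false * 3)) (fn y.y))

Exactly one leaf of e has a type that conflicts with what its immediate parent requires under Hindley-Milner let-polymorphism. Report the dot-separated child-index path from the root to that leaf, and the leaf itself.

Working:
  unify Bool ~ Int
  FAIL: mismatch Bool ~ Int

Answer: 0.0.0 : false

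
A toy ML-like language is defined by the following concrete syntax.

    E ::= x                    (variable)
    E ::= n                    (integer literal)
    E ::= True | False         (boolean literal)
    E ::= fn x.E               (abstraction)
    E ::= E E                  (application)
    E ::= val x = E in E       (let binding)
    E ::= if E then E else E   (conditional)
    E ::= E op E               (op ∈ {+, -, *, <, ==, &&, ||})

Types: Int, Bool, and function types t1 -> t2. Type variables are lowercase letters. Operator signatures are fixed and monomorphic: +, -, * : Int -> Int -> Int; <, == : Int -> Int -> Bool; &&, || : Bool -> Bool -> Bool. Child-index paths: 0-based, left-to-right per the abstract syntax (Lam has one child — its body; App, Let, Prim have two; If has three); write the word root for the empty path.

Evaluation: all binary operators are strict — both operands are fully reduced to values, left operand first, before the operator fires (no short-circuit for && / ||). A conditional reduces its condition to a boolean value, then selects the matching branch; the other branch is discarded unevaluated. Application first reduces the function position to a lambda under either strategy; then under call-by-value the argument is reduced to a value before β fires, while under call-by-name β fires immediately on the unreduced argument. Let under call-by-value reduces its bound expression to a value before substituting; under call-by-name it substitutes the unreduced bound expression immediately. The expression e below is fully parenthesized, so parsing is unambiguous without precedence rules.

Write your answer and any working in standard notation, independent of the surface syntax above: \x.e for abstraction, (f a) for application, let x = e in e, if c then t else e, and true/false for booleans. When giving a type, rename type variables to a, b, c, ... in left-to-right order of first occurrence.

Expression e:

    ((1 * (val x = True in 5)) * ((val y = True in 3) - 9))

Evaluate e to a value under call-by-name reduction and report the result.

Answer: -30

Trace:
step 0: ((1 * (let x = true in 5)) * ((let y = true in 3) - 9))
step 1: [let@0.1] ((1 * 5) * ((let y = true in 3) - 9))
step 2: [delta@0] (5 * ((let y = true in 3) - 9))
step 3: [let@1.0] (5 * (3 - 9))
step 4: [delta@1] (5 * -6)
step 5: [delta@root] -30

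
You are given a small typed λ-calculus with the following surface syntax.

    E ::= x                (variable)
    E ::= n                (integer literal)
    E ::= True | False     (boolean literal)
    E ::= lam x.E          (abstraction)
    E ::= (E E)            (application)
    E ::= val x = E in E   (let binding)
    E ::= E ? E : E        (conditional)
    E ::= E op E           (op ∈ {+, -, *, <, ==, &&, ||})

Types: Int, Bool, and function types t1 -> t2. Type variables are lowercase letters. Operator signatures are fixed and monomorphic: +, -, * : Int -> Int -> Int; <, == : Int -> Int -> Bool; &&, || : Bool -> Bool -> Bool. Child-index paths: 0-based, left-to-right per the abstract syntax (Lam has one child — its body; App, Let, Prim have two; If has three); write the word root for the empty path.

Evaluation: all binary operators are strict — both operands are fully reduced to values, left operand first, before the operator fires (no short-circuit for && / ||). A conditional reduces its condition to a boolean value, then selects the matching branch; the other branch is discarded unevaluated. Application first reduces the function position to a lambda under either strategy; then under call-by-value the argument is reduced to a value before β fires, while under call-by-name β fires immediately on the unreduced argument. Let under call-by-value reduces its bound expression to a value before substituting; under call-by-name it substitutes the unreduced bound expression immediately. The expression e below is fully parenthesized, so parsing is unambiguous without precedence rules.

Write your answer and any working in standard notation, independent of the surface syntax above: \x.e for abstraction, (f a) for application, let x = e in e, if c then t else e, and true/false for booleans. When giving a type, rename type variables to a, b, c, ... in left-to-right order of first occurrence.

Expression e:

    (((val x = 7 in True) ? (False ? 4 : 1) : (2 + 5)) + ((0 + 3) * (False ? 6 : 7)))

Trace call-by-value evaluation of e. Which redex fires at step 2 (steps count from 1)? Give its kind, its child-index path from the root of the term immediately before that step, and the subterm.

Working:
step 0: ((if (let x = 7 in true) then (if false then 4 else 1) else (2 + 5)) + ((0 + 3) * (if false then 6 else 7)))
step 1: [let@0.0] ((if true then (if false then 4 else 1) else (2 + 5)) + ((0 + 3) * (if false then 6 else 7)))
step 2: [if@0] ((if false then 4 else 1) + ((0 + 3) * (if false then 6 else 7)))

Answer: if at 0 : (if true then (if false then 4 else 1) else (2 + 5))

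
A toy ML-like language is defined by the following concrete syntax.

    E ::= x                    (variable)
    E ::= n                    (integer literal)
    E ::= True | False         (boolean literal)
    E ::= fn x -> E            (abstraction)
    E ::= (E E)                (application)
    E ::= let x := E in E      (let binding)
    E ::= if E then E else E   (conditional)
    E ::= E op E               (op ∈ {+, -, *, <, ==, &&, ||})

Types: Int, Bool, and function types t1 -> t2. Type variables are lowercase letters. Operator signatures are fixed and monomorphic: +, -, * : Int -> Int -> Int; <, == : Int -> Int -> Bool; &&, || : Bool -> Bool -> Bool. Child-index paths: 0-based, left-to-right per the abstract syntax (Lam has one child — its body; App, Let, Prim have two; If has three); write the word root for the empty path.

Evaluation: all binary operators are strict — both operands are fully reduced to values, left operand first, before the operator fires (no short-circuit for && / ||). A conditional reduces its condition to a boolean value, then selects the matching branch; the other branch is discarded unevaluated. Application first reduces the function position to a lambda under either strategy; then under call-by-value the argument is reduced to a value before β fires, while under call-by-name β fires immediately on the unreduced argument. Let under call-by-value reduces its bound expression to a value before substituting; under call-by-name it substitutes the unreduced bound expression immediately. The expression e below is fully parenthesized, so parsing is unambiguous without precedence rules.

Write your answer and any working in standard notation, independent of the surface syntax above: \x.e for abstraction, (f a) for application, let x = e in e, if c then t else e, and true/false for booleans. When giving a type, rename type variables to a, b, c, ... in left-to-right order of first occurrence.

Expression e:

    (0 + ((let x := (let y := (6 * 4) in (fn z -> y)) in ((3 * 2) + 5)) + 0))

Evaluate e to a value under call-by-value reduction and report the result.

Derivation:
step 0: (0 + ((let x = (let y = (6 * 4) in (\z.y)) in ((3 * 2) + 5)) + 0))
step 1: [delta@1.0.0.0] (0 + ((let x = (let y = 24 in (\z.y)) in ((3 * 2) + 5)) + 0))
step 2: [let@1.0.0] (0 + ((let x = (\z.24) in ((3 * 2) + 5)) + 0))
step 3: [let@1.0] (0 + (((3 * 2) + 5) + 0))
step 4: [delta@1.0.0] (0 + ((6 + 5) + 0))
step 5: [delta@1.0] (0 + (11 + 0))
step 6: [delta@1] (0 + 11)
step 7: [delta@root] 11

Answer: 11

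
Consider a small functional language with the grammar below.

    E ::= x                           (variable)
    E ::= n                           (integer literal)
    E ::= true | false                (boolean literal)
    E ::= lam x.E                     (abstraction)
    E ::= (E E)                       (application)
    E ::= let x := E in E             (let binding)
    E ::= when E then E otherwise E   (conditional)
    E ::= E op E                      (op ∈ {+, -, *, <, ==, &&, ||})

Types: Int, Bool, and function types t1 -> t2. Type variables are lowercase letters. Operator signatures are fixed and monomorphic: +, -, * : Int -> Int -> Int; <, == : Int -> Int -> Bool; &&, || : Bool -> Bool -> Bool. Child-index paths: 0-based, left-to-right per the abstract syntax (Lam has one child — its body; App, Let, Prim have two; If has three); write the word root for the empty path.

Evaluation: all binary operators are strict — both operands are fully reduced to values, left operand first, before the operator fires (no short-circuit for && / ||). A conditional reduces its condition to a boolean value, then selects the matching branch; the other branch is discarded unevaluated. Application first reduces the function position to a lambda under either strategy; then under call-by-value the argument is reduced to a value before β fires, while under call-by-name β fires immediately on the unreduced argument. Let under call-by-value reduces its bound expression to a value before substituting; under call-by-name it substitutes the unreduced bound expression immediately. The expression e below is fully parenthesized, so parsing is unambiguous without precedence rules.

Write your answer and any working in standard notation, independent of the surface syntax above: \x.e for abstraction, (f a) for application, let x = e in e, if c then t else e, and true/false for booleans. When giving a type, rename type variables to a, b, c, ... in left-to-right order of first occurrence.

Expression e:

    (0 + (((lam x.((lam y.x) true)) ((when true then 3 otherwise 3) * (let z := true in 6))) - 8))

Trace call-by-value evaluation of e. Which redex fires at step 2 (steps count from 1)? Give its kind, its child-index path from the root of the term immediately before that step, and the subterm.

Answer: let at 1.0.1.1 : (let z = true in 6)

Trace:
step 0: (0 + (((\x.((\y.x) true)) ((if true then 3 else 3) * (let z = true in 6))) - 8))
step 1: [if@1.0.1.0] (0 + (((\x.((\y.x) true)) (3 * (let z = true in 6))) - 8))
step 2: [let@1.0.1.1] (0 + (((\x.((\y.x) true)) (3 * 6)) - 8))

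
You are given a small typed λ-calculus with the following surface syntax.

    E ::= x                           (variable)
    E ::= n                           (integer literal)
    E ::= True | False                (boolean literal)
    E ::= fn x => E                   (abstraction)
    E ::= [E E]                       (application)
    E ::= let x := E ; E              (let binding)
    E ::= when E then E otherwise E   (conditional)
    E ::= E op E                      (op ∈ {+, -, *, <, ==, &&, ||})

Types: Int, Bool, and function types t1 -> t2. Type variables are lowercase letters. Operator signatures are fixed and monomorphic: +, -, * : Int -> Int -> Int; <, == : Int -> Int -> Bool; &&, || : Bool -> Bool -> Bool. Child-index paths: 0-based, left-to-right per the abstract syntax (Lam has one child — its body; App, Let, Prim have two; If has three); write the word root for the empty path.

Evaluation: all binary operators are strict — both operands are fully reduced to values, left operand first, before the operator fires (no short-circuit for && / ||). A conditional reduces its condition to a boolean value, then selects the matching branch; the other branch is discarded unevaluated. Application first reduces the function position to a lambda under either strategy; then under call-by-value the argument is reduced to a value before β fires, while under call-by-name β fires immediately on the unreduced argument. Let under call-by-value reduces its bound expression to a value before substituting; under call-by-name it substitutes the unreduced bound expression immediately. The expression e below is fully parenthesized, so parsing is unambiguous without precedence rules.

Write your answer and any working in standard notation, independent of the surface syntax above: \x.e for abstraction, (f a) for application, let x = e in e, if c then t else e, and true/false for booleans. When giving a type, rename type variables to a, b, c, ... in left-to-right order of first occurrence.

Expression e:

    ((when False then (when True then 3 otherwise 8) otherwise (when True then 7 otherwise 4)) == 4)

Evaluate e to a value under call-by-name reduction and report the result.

Working:
step 0: ((if false then (if true then 3 else 8) else (if true then 7 else 4)) == 4)
step 1: [if@0] ((if true then 7 else 4) == 4)
step 2: [if@0] (7 == 4)
step 3: [delta@root] false

Answer: false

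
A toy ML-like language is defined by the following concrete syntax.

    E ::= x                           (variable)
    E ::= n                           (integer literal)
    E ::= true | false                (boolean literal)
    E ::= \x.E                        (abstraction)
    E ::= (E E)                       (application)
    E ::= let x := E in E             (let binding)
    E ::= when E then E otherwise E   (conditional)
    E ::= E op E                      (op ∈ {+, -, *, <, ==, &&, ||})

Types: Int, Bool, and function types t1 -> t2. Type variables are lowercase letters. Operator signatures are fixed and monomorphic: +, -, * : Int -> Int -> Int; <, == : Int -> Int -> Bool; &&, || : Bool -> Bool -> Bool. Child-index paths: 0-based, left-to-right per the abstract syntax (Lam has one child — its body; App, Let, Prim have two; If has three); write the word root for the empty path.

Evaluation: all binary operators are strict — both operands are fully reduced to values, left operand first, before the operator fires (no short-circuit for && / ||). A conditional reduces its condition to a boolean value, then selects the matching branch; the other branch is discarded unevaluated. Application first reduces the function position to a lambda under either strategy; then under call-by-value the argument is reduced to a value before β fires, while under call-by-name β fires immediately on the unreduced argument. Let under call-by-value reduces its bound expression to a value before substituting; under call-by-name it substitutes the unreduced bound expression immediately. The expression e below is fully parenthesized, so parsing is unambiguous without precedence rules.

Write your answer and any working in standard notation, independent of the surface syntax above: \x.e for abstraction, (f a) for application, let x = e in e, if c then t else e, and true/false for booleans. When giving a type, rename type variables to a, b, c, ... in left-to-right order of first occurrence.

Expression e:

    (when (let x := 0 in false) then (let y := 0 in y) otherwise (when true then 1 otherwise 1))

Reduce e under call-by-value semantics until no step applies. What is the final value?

Derivation:
step 0: (if (let x = 0 in false) then (let y = 0 in y) else (if true then 1 else 1))
step 1: [let@0] (if false then (let y = 0 in y) else (if true then 1 else 1))
step 2: [if@root] (if true then 1 else 1)
step 3: [if@root] 1

Answer: 1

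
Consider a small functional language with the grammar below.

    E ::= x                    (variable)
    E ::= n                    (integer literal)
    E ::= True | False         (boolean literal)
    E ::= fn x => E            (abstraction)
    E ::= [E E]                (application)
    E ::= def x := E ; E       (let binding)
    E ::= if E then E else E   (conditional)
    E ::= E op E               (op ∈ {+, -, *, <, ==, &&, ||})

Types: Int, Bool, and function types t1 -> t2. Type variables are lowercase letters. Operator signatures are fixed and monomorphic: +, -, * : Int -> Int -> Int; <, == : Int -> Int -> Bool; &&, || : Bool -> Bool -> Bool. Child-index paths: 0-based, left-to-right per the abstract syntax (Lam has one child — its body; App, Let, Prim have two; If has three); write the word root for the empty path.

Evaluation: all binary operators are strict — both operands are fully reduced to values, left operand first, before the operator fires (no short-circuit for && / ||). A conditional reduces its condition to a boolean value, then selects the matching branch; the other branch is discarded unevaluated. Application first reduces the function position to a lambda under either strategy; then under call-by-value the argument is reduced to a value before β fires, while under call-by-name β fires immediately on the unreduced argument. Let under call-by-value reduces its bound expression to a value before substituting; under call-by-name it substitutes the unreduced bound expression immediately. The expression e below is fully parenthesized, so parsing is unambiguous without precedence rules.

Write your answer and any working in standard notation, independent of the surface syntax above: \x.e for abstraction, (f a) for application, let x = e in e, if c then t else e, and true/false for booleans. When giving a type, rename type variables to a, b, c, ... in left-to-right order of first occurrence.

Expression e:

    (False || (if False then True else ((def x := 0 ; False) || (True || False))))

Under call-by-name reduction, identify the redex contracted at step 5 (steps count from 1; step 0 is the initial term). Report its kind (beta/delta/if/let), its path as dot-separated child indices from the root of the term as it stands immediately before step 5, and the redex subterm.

Derivation:
step 0: (false || (if false then true else ((let x = 0 in false) || (true || false))))
step 1: [if@1] (false || ((let x = 0 in false) || (true || false)))
step 2: [let@1.0] (false || (false || (true || false)))
step 3: [delta@1.1] (false || (false || true))
step 4: [delta@1] (false || true)
step 5: [delta@root] true

Answer: delta at root : (false || true)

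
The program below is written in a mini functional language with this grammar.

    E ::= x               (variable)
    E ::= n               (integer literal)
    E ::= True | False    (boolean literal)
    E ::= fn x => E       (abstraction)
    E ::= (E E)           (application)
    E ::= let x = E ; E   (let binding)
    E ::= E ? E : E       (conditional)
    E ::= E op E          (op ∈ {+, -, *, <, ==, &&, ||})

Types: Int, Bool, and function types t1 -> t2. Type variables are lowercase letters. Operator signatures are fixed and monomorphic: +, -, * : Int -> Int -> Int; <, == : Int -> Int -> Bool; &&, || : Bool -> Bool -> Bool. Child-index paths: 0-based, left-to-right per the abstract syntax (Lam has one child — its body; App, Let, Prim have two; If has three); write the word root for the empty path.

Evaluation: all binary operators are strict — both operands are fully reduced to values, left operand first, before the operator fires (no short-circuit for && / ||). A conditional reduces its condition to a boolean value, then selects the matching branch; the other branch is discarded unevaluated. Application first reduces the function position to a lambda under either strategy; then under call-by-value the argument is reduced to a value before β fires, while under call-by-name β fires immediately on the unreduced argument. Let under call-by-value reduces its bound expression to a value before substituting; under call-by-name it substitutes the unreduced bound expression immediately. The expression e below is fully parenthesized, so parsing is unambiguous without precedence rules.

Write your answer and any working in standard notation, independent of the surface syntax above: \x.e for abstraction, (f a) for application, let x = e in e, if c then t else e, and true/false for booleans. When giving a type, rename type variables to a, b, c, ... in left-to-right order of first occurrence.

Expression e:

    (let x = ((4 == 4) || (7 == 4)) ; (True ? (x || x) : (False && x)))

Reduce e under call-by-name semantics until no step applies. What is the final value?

Trace:
step 0: (let x = ((4 == 4) || (7 == 4)) in (if true then (x || x) else (false && x)))
step 1: [let@root] (if true then (((4 == 4) || (7 == 4)) || ((4 == 4) || (7 == 4))) else (false && ((4 == 4) || (7 == 4))))
step 2: [if@root] (((4 == 4) || (7 == 4)) || ((4 == 4) || (7 == 4)))
step 3: [delta@0.0] ((true || (7 == 4)) || ((4 == 4) || (7 == 4)))
step 4: [delta@0.1] ((true || false) || ((4 == 4) || (7 == 4)))
step 5: [delta@0] (true || ((4 == 4) || (7 == 4)))
step 6: [delta@1.0] (true || (true || (7 == 4)))
step 7: [delta@1.1] (true || (true || false))
step 8: [delta@1] (true || true)
step 9: [delta@root] true

Answer: true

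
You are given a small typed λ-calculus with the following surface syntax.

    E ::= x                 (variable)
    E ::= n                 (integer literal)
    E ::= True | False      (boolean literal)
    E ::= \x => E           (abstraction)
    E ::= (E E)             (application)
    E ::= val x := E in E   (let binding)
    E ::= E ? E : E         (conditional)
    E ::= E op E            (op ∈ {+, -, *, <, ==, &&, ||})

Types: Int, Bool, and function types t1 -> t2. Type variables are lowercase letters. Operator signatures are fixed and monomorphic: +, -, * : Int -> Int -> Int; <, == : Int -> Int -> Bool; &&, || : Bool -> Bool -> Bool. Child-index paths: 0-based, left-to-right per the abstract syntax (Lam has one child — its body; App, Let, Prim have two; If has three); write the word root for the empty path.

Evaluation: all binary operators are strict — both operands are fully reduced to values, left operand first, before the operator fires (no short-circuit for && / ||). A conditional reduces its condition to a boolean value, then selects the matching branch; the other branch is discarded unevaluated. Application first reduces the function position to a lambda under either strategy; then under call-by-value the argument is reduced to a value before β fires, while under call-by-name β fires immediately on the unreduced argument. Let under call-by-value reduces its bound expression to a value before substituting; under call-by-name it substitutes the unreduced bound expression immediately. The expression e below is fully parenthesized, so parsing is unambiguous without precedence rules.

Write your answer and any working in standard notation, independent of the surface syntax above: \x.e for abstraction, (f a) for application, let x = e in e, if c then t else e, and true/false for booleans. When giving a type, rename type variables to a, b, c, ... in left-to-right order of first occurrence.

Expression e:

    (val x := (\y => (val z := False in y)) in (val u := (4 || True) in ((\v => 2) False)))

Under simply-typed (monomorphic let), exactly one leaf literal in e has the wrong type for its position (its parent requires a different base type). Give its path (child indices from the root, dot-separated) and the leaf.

Answer: 1.0.0 : 4

Working:
let z : Bool
y : a
\y._ : a -> a
let x : a -> a
  unify Int ~ Bool
  FAIL: mismatch Int ~ Bool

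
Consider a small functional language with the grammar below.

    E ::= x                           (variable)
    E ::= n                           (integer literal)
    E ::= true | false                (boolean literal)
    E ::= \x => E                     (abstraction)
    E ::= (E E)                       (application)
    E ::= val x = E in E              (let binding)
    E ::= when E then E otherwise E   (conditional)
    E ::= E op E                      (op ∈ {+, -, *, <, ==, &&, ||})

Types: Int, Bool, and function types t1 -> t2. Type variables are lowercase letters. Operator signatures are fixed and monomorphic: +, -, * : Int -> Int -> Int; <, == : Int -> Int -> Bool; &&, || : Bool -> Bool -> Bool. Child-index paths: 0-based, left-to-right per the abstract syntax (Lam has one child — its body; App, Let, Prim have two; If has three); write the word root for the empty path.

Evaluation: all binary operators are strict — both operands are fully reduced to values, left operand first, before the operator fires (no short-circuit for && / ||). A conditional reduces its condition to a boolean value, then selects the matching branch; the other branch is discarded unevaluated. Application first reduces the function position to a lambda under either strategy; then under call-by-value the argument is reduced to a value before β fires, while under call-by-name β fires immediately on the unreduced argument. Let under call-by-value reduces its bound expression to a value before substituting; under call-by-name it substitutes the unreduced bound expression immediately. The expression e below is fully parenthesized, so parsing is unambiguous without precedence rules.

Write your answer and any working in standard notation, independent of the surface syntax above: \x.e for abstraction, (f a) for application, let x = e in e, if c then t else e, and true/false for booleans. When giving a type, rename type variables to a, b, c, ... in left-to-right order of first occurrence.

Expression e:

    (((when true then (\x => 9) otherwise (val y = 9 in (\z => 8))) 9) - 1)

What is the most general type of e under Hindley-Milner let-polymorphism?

Answer: Int

Working:
  unify Bool ~ Bool
\x._ : a -> Int
let y : Int
\z._ : b -> Int
  unify a -> Int ~ b -> Int
  unify a ~ b
  unify Int ~ Int
  unify b -> Int ~ Int -> c
  unify b ~ Int
  unify Int ~ c
_ _ : Int
  unify Int ~ Int
  unify Int ~ Int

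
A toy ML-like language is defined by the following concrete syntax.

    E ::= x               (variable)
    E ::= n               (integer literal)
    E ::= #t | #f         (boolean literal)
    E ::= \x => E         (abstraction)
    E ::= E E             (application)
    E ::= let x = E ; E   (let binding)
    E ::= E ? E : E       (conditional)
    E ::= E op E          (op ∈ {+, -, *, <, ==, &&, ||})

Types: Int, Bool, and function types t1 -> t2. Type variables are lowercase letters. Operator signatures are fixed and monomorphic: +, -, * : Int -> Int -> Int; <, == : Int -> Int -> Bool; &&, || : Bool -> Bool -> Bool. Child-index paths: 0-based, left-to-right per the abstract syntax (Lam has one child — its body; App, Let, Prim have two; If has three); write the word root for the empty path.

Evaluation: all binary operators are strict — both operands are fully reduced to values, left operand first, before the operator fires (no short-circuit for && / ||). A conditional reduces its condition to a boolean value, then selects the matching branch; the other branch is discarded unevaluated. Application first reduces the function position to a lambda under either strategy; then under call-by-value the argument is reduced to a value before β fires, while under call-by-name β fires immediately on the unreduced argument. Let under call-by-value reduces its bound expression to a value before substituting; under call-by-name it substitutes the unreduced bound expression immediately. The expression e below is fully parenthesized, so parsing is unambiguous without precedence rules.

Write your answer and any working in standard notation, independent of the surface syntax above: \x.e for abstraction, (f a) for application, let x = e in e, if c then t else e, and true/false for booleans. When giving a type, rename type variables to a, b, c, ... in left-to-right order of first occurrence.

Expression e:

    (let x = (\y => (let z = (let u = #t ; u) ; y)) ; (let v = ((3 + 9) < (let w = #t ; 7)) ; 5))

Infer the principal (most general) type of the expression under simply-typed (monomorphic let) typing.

Derivation:
let u : Bool
u : Bool
let z : Bool
y : a
\y._ : a -> a
let x : a -> a
  unify Int ~ Int
  unify Int ~ Int
  unify Int ~ Int
let w : Bool
  unify Int ~ Int
let v : Bool

Answer: Int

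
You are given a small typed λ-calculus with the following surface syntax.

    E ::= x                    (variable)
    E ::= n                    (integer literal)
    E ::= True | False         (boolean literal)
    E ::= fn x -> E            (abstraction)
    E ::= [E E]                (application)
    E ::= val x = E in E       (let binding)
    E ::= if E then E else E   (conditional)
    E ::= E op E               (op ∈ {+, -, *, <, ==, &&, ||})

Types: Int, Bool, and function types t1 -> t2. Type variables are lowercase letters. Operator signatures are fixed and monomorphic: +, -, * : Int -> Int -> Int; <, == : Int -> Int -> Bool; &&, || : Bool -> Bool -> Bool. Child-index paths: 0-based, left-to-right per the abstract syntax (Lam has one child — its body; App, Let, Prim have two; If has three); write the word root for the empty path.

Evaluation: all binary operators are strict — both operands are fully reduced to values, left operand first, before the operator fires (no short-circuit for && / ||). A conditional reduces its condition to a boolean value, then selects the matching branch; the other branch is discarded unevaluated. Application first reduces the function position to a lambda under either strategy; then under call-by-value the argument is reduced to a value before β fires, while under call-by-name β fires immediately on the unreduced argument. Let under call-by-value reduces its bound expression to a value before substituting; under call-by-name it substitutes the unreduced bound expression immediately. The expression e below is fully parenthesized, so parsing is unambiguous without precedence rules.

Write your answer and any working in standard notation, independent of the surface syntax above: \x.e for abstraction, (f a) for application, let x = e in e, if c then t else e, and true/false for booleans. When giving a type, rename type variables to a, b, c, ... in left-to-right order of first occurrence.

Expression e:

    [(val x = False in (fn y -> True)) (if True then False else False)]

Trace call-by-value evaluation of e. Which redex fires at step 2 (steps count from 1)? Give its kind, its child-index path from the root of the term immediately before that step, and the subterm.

Answer: if at 1 : (if true then false else false)

Working:
step 0: ((let x = false in (\y.true)) (if true then false else false))
step 1: [let@0] ((\y.true) (if true then false else false))
step 2: [if@1] ((\y.true) false)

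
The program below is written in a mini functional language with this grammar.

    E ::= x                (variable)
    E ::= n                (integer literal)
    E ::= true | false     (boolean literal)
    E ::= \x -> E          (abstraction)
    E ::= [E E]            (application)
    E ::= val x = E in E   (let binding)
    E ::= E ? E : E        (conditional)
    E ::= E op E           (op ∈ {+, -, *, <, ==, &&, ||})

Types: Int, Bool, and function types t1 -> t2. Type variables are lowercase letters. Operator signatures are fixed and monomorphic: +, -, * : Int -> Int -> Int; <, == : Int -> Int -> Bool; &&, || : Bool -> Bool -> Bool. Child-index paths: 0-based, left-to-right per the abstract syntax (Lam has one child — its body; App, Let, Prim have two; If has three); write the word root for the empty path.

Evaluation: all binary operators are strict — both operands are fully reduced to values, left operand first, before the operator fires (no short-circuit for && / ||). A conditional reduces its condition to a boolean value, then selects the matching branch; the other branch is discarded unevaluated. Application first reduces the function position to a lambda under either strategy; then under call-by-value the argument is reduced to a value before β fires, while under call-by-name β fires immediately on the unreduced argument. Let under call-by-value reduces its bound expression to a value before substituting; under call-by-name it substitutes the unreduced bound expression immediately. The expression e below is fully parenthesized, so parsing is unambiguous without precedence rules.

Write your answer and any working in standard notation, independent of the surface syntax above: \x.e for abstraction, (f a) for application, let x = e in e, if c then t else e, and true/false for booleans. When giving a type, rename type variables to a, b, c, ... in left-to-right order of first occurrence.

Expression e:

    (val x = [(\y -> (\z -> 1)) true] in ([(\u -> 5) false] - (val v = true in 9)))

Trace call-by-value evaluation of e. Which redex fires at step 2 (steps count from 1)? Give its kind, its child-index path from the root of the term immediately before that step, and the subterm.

Trace:
step 0: (let x = ((\y.(\z.1)) true) in (((\u.5) false) - (let v = true in 9)))
step 1: [beta@0] (let x = (\z.1) in (((\u.5) false) - (let v = true in 9)))
step 2: [let@root] (((\u.5) false) - (let v = true in 9))

Answer: let at root : (let x = (\z.1) in (((\u.5) false) - (let v = true in 9)))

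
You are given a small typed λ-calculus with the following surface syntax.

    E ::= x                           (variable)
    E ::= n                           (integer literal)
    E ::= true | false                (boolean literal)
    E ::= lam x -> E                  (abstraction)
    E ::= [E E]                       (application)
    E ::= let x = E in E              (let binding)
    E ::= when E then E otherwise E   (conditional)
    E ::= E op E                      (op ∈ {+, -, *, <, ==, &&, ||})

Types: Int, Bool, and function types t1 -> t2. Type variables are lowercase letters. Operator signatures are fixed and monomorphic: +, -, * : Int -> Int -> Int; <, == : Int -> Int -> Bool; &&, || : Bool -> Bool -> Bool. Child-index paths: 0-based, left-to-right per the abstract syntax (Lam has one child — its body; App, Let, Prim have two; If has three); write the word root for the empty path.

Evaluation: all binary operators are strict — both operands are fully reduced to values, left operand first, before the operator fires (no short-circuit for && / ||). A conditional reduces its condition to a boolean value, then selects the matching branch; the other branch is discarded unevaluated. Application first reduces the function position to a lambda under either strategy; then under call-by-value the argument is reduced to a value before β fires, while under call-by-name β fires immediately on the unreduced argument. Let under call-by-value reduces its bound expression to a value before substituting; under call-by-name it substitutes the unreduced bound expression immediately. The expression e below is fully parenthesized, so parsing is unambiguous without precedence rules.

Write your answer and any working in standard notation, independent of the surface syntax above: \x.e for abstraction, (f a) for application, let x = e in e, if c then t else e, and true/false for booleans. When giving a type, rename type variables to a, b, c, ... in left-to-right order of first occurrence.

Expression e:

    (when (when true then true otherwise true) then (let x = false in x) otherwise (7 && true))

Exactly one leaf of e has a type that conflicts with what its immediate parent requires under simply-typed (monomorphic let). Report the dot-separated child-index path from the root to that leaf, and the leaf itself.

Working:
  unify Bool ~ Bool
  unify Bool ~ Bool
  unify Bool ~ Bool
let x : Bool
x : Bool
  unify Int ~ Bool
  FAIL: mismatch Int ~ Bool

Answer: 2.0 : 7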